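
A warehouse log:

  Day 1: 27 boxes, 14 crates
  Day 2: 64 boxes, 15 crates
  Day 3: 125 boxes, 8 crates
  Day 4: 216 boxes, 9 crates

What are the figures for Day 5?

For the boxes, perfect cubes: 3³, 4³, 5³, …: 27, 64, 125, 216 → 343.
Crates goes 14, 15, 8, 9 → 2 (alternating steps +1, −7, +1, −7, …).
So the next line is 343 boxes, 2 crates.

343 boxes, 2 crates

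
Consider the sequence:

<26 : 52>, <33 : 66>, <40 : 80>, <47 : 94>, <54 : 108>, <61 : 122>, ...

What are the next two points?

First slot: +7 each step, so 26, 33, 40, 47, 54, 61 → 68 → 75.
Second slot — always 2 × the first slot: 52, 66, 80, 94, 108, 122 → 136 → 150.
Putting the parts together: <68 : 136> and then <75 : 150>.

<68 : 136>, <75 : 150>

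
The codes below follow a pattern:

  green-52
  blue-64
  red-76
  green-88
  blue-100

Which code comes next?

red-112

Colour: repeats green → blue → red, so green, blue, red, green, blue → red.
Second component: 52, 64, 76, 88, 100 → 112 (+12 each step).
So the next code is red-112.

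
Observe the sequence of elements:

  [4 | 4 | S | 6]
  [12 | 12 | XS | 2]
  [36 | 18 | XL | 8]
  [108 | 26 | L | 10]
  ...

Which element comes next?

[324 | 32 | M | 18]

First slot — ×3 each step: 4, 12, 36, 108 → 324.
For the second slot, alternating steps +8, +6, +8, +6, …: 4, 12, 18, 26 → 32.
For the size, runs backward through clothing sizes XS→XL: S, XS, XL, L → M.
For the fourth slot, each term is the sum of the two before it: 6, 2, 8, 10 → 18.
Putting it together: [324 | 32 | M | 18].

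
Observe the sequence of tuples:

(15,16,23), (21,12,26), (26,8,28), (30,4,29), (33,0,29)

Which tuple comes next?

(35,-4,28)

First entry: differences are 6, 5, 4, … (decreasing by 1 each time); 15, 21, 26, 30, 33 → 35.
Second entry: −4 each step; 16, 12, 8, 4, 0 → -4.
Third entry: differences are 3, 2, 1, … (decreasing by 1 each time), so 23, 26, 28, 29, 29 → 28.
So the next tuple is (35,-4,28).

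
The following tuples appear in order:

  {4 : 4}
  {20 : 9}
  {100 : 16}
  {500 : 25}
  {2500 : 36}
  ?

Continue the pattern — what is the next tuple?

For the first component, ×5 each step: 4, 20, 100, 500, 2500 → 12500.
Second component goes 4, 9, 16, 25, 36 → 49 (perfect squares: 2², 3², 4², …).
Putting it together: {12500 : 49}.

{12500 : 49}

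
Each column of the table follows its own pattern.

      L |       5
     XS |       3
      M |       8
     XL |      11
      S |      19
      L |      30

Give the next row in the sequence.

Size: L, XS, M, XL, S, L → XS (repeats L → XS → M → XL → S).
For the second component, each term is the sum of the two before it: 5, 3, 8, 11, 19, 30 → 49.
Combining the parts gives XS  49.

XS  49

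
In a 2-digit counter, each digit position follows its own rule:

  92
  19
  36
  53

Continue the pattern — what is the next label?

First digit — +2 each step, mod 10: 9, 1, 3, 5 → 7.
Second digit: −3 each step, mod 10, so 2, 9, 6, 3 → 0.
Putting it together: 70.

70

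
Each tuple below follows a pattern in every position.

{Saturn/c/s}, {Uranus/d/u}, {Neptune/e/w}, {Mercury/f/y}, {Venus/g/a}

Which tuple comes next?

Planet: Saturn, Uranus, Neptune, Mercury, Venus → Earth (runs through the planets Mercury→Neptune).
For the first letter, letters move forward 1 place in the alphabet: c, d, e, f, g → h.
Second letter: letters move forward 2 places in the alphabet, wrapping Z→A, so s, u, w, y, a → c.
Combining the parts gives {Earth/h/c}.

{Earth/h/c}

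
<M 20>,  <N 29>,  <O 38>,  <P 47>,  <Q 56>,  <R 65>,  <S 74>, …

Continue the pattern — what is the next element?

<T 83>

Letter: M, N, O, P, Q, R, S → T (letters move forward 1 place in the alphabet).
For the second component, +9 each step: 20, 29, 38, 47, 56, 65, 74 → 83.
So the next element is <T 83>.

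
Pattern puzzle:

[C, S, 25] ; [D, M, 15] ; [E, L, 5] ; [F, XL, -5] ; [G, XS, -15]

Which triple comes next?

[H, S, -25]

Letter: letters move forward 1 place in the alphabet, so C, D, E, F, G → H.
Size: runs through clothing sizes XS→XL; S, M, L, XL, XS → S.
Third slot: −10 each step; 25, 15, 5, -5, -15 → -25.
Combining the parts gives [H, S, -25].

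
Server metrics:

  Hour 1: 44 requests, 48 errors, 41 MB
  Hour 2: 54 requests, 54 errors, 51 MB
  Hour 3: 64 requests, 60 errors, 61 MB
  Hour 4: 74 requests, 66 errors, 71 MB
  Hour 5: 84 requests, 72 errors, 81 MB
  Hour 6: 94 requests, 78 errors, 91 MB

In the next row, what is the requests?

104

Requests — +10 each step: 44, 54, 64, 74, 84, 94 → 104.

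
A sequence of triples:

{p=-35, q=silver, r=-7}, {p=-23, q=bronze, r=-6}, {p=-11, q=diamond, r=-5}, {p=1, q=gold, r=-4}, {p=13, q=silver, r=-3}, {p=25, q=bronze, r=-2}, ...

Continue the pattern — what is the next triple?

P goes -35, -23, -11, 1, 13, 25 → 37 (+12 each step).
Q goes silver, bronze, diamond, gold, silver, bronze → diamond (repeats silver → bronze → diamond → gold).
R — +1 each step: -7, -6, -5, -4, -3, -2 → -1.
Putting it together: {p=37, q=diamond, r=-1}.

{p=37, q=diamond, r=-1}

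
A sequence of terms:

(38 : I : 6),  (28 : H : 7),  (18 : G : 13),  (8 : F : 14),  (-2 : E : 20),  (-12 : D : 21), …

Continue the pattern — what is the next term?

(-22 : C : 27)

First coordinate: −10 each step, so 38, 28, 18, 8, -2, -12 → -22.
Letter goes I, H, G, F, E, D → C (letters move back 1 place in the alphabet).
Third coordinate: alternating steps +1, +6, +1, +6, …, so 6, 7, 13, 14, 20, 21 → 27.
Putting it together: (-22 : C : 27).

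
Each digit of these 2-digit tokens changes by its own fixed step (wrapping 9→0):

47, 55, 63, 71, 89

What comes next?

First digit: 4, 5, 6, 7, 8 → 9 (+1 each step, mod 10).
Second digit: −2 each step, mod 10, so 7, 5, 3, 1, 9 → 7.
Combining the parts gives 97.

97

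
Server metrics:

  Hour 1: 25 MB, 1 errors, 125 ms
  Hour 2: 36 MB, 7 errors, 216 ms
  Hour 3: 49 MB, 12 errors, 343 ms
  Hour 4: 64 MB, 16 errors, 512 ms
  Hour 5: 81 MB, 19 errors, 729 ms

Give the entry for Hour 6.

100 MB, 21 errors, 1000 ms

For the MB, perfect squares: 5², 6², 7², …: 25, 36, 49, 64, 81 → 100.
Errors — differences are 6, 5, 4, … (decreasing by 1 each time): 1, 7, 12, 16, 19 → 21.
Ms goes 125, 216, 343, 512, 729 → 1000 (perfect cubes: 5³, 6³, 7³, …).
So the next line is 100 MB, 21 errors, 1000 ms.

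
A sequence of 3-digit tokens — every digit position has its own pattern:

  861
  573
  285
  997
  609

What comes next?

311

First digit goes 8, 5, 2, 9, 6 → 3 (−3 each step, mod 10).
Second digit: 6, 7, 8, 9, 0 → 1 (+1 each step, mod 10).
Third digit: +2 each step, mod 10, so 1, 3, 5, 7, 9 → 1.
Combining the parts gives 311.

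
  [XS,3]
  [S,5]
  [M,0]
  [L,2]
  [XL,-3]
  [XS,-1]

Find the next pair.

[S,-6]

Size: XS, S, M, L, XL, XS → S (repeats XS → S → M → L → XL).
Second part: alternating steps +2, −5, +2, −5, …, so 3, 5, 0, 2, -3, -1 → -6.
So the next pair is [S,-6].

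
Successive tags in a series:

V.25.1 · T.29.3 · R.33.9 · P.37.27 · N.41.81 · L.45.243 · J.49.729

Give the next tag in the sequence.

Letter goes V, T, R, P, N, L, J → H (letters move back 2 places in the alphabet).
Second component goes 25, 29, 33, 37, 41, 45, 49 → 53 (+4 each step).
Third component goes 1, 3, 9, 27, 81, 243, 729 → 2187 (×3 each step).
Combining the parts gives H.53.2187.

H.53.2187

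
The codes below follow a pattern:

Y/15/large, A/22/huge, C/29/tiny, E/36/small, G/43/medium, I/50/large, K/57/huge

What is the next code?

Letter goes Y, A, C, E, G, I, K → M (letters move forward 2 places in the alphabet, wrapping Z→A).
Second component: 15, 22, 29, 36, 43, 50, 57 → 64 (+7 each step).
Size: large, huge, tiny, small, medium, large, huge → tiny (repeats large → huge → tiny → small → medium).
So the next code is M/64/tiny.

M/64/tiny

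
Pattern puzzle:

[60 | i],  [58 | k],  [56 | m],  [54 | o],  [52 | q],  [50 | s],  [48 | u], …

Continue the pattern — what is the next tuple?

[46 | w]

For the first coordinate, −2 each step: 60, 58, 56, 54, 52, 50, 48 → 46.
Letter: letters move forward 2 places in the alphabet; i, k, m, o, q, s, u → w.
Combining the parts gives [46 | w].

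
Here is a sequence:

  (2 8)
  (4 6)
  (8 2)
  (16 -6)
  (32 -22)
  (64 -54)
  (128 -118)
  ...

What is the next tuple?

(256 -246)

First part goes 2, 4, 8, 16, 32, 64, 128 → 256 (×2 each step).
Second part: together with the first part always sums to 10, so 8, 6, 2, -6, -22, -54, -118 → -246.
Combining the parts gives (256 -246).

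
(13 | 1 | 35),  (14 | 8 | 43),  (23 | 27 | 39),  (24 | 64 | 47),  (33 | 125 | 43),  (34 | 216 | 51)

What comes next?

(43 | 343 | 47)

First part — alternating steps +1, +9, +1, +9, …: 13, 14, 23, 24, 33, 34 → 43.
For the second part, perfect cubes: 1³, 2³, 3³, …: 1, 8, 27, 64, 125, 216 → 343.
Third part goes 35, 43, 39, 47, 43, 51 → 47 (alternating steps +8, −4, +8, −4, …).
Putting it together: (43 | 343 | 47).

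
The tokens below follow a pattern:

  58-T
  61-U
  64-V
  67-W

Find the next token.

For the first component, +3 each step: 58, 61, 64, 67 → 70.
Letter goes T, U, V, W → X (letters move forward 1 place in the alphabet).
Putting it together: 70-X.

70-X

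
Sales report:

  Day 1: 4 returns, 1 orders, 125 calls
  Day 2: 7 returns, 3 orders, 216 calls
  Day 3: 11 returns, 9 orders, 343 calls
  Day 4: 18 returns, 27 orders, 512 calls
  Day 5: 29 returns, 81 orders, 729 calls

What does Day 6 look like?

Returns: each term is the sum of the two before it, so 4, 7, 11, 18, 29 → 47.
For the orders, ×3 each step: 1, 3, 9, 27, 81 → 243.
Calls — perfect cubes: 5³, 6³, 7³, …: 125, 216, 343, 512, 729 → 1000.
So the next row is 47 returns, 243 orders, 1000 calls.

47 returns, 243 orders, 1000 calls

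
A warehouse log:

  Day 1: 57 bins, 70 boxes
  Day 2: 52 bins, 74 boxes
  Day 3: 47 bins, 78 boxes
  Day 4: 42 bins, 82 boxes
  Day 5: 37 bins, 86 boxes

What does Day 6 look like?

32 bins, 90 boxes

For the bins, −5 each step: 57, 52, 47, 42, 37 → 32.
Boxes: +4 each step, so 70, 74, 78, 82, 86 → 90.
So the next record is 32 bins, 90 boxes.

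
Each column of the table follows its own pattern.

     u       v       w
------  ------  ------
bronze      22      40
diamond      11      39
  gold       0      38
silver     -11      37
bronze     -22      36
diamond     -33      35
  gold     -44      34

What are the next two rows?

Column u: repeats bronze → diamond → gold → silver; bronze, diamond, gold, silver, bronze, diamond, gold → silver → bronze.
Column v goes 22, 11, 0, -11, -22, -33, -44 → -55 → -66 (−11 each step).
Column w: −1 each step; 40, 39, 38, 37, 36, 35, 34 → 33 → 32.
Putting the parts together: silver  -55  33 and then bronze  -66  32.

silver  -55  33; bronze  -66  32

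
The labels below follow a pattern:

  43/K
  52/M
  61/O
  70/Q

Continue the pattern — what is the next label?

79/S

First component — +9 each step: 43, 52, 61, 70 → 79.
Letter goes K, M, O, Q → S (letters move forward 2 places in the alphabet).
So the next label is 79/S.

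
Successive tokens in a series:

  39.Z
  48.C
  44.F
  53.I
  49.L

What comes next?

58.O

For the first component, alternating steps +9, −4, +9, −4, …: 39, 48, 44, 53, 49 → 58.
Letter: letters move forward 3 places in the alphabet, wrapping Z→A, so Z, C, F, I, L → O.
Putting it together: 58.O.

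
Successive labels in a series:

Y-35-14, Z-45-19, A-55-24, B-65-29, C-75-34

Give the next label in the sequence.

Letter: Y, Z, A, B, C → D (letters move forward 1 place in the alphabet, wrapping Z→A).
Second component goes 35, 45, 55, 65, 75 → 85 (+10 each step).
Third component goes 14, 19, 24, 29, 34 → 39 (+5 each step).
Putting it together: D-85-39.

D-85-39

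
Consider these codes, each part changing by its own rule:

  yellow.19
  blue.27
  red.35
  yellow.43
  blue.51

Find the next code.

Colour: repeats yellow → blue → red, so yellow, blue, red, yellow, blue → red.
For the second component, +8 each step: 19, 27, 35, 43, 51 → 59.
So the next code is red.59.

red.59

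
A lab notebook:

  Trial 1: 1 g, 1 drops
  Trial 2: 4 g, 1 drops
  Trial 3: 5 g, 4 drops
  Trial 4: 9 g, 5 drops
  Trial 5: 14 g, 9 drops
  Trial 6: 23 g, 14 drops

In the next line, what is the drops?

G: 1, 4, 5, 9, 14, 23 → 37 (each term is the sum of the two before it).
Drops — always the previous value of the g: 1, 1, 4, 5, 9, 14 → 23.

23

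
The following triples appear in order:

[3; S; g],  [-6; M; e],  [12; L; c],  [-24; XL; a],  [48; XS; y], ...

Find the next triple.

[-96; S; w]

First entry goes 3, -6, 12, -24, 48 → -96 (×(-2) each step).
Size goes S, M, L, XL, XS → S (runs through clothing sizes XS→XL).
For the letter, letters move back 2 places in the alphabet, wrapping A→Z: g, e, c, a, y → w.
Putting it together: [-96; S; w].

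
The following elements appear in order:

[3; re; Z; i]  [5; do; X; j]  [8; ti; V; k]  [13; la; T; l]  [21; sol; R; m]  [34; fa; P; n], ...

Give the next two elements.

First component — each term is the sum of the two before it: 3, 5, 8, 13, 21, 34 → 55 → 89.
Note goes re, do, ti, la, sol, fa → mi → re (runs backward through the solfège scale do→ti).
First letter: letters move back 2 places in the alphabet, so Z, X, V, T, R, P → N → L.
Second letter — letters move forward 1 place in the alphabet: i, j, k, l, m, n → o → p.
So the next two elements are [55; mi; N; o] and [89; re; L; p].

[55; mi; N; o], [89; re; L; p]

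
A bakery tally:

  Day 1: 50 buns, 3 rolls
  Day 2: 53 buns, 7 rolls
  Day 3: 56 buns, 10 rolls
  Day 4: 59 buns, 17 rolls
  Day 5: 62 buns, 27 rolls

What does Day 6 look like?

65 buns, 44 rolls

Buns — +3 each step: 50, 53, 56, 59, 62 → 65.
For the rolls, each term is the sum of the two before it: 3, 7, 10, 17, 27 → 44.
Putting it together: 65 buns, 44 rolls.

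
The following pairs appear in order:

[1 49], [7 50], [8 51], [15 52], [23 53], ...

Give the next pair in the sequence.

[38 54]

First entry: each term is the sum of the two before it, so 1, 7, 8, 15, 23 → 38.
For the second entry, +1 each step: 49, 50, 51, 52, 53 → 54.
Combining the parts gives [38 54].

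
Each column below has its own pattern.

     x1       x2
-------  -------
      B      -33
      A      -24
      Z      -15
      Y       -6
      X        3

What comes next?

W  12

For the column x1, letters move back 1 place in the alphabet, wrapping A→Z: B, A, Z, Y, X → W.
Column x2: +9 each step, so -33, -24, -15, -6, 3 → 12.
Putting it together: W  12.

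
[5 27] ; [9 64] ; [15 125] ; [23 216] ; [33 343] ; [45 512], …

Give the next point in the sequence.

For the first entry, differences are 4, 6, 8, … (increasing by 2 each time): 5, 9, 15, 23, 33, 45 → 59.
Second entry: perfect cubes: 3³, 4³, 5³, …, so 27, 64, 125, 216, 343, 512 → 729.
Putting it together: [59 729].

[59 729]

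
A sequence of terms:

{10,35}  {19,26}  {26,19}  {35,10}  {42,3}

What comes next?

{51,-6}

First slot — alternating steps +9, +7, +9, +7, …: 10, 19, 26, 35, 42 → 51.
Second slot — together with the first slot always sums to 45: 35, 26, 19, 10, 3 → -6.
Combining the parts gives {51,-6}.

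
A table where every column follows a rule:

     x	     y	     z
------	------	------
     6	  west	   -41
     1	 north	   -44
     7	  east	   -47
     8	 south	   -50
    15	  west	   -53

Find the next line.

Column x: each term is the sum of the two before it; 6, 1, 7, 8, 15 → 23.
For the column y, repeats west → north → east → south: west, north, east, south, west → north.
Column z — −3 each step: -41, -44, -47, -50, -53 → -56.
Putting it together: 23  north  -56.

23  north  -56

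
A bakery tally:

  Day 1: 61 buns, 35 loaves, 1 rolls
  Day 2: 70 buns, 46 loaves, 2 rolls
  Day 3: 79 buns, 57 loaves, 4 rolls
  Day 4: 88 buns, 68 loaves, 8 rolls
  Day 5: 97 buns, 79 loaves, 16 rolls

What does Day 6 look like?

Buns: +9 each step; 61, 70, 79, 88, 97 → 106.
Loaves goes 35, 46, 57, 68, 79 → 90 (+11 each step).
Rolls — ×2 each step: 1, 2, 4, 8, 16 → 32.
So the next line is 106 buns, 90 loaves, 32 rolls.

106 buns, 90 loaves, 32 rolls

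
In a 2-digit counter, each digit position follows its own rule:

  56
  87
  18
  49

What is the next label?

For the first digit, +3 each step, mod 10: 5, 8, 1, 4 → 7.
Second digit — +1 each step, mod 10: 6, 7, 8, 9 → 0.
So the next label is 70.

70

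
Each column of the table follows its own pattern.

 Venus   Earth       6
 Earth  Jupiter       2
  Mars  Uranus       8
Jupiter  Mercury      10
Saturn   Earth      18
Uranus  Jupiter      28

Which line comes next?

First planet: runs through the planets Mercury→Neptune, so Venus, Earth, Mars, Jupiter, Saturn, Uranus → Neptune.
For the second planet, repeats Earth → Jupiter → Uranus → Mercury: Earth, Jupiter, Uranus, Mercury, Earth, Jupiter → Uranus.
Third component: 6, 2, 8, 10, 18, 28 → 46 (each term is the sum of the two before it).
Combining the parts gives Neptune  Uranus  46.

Neptune  Uranus  46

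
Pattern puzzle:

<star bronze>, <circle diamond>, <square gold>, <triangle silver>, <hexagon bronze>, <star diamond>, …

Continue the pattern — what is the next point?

Shape: repeats star → circle → square → triangle → hexagon, so star, circle, square, triangle, hexagon, star → circle.
Rank — repeats bronze → diamond → gold → silver: bronze, diamond, gold, silver, bronze, diamond → gold.
Putting it together: <circle gold>.

<circle gold>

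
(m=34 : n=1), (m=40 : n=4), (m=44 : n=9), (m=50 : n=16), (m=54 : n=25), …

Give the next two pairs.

(m=60 : n=36), (m=64 : n=49)

M — alternating steps +6, +4, +6, +4, …: 34, 40, 44, 50, 54 → 60 → 64.
For the n, perfect squares: 1², 2², 3², …: 1, 4, 9, 16, 25 → 36 → 49.
Putting the parts together: (m=60 : n=36) and then (m=64 : n=49).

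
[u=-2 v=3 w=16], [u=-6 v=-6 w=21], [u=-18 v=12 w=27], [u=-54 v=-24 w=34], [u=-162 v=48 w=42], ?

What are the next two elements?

U goes -2, -6, -18, -54, -162 → -486 → -1458 (×3 each step).
V: ×(-2) each step; 3, -6, 12, -24, 48 → -96 → 192.
W: 16, 21, 27, 34, 42 → 51 → 61 (differences are 5, 6, 7, … (increasing by 1 each time)).
Putting the parts together: [u=-486 v=-96 w=51] and then [u=-1458 v=192 w=61].

[u=-486 v=-96 w=51], [u=-1458 v=192 w=61]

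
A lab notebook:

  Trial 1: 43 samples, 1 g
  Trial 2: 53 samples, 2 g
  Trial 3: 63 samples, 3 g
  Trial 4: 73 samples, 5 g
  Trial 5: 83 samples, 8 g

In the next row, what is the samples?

Samples: +10 each step, so 43, 53, 63, 73, 83 → 93.

93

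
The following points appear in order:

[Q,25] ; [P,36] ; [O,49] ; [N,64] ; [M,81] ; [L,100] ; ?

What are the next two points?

[K,121], [J,144]

For the letter, letters move back 1 place in the alphabet: Q, P, O, N, M, L → K → J.
Second value: 25, 36, 49, 64, 81, 100 → 121 → 144 (perfect squares: 5², 6², 7², …).
Putting the parts together: [K,121] and then [J,144].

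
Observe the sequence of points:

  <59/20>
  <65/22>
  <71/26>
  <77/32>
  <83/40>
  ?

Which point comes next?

<89/50>

First slot: +6 each step, so 59, 65, 71, 77, 83 → 89.
Second slot: differences are 2, 4, 6, … (increasing by 2 each time), so 20, 22, 26, 32, 40 → 50.
Putting it together: <89/50>.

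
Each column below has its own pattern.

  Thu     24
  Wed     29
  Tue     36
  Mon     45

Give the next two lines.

Sun  56; Sat  69

Day: Thu, Wed, Tue, Mon → Sun → Sat (runs backward through the weekdays Mon→Sun).
For the second component, differences are 5, 7, 9, … (increasing by 2 each time): 24, 29, 36, 45 → 56 → 69.
Putting the parts together: Sun  56 and then Sat  69.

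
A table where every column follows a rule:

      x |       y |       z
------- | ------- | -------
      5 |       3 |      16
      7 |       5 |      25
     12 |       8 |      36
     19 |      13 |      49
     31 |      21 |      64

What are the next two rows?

50  34  81; 81  55  100

Column x: each term is the sum of the two before it; 5, 7, 12, 19, 31 → 50 → 81.
Column y goes 3, 5, 8, 13, 21 → 34 → 55 (each term is the sum of the two before it).
Column z: perfect squares: 4², 5², 6², …; 16, 25, 36, 49, 64 → 81 → 100.
Putting the parts together: 50  34  81 and then 81  55  100.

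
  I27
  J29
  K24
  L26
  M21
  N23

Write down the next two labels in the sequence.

Letter: letters move forward 1 place in the alphabet, so I, J, K, L, M, N → O → P.
Second component — alternating steps +2, −5, +2, −5, …: 27, 29, 24, 26, 21, 23 → 18 → 20.
So the next two labels are O18 and P20.

O18, P20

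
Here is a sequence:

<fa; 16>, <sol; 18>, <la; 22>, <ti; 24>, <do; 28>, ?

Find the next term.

Note: runs through the solfège scale do→ti, so fa, sol, la, ti, do → re.
Second part: 16, 18, 22, 24, 28 → 30 (alternating steps +2, +4, +2, +4, …).
Putting it together: <re; 30>.

<re; 30>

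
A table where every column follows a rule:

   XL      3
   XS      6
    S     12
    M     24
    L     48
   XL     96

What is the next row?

XS  192

Size: repeats XL → XS → S → M → L; XL, XS, S, M, L, XL → XS.
Second component goes 3, 6, 12, 24, 48, 96 → 192 (×2 each step).
So the next row is XS  192.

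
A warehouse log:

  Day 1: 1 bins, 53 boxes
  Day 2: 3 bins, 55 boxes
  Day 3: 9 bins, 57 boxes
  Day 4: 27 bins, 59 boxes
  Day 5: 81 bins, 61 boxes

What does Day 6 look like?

243 bins, 63 boxes

Bins: 1, 3, 9, 27, 81 → 243 (×3 each step).
Boxes — +2 each step: 53, 55, 57, 59, 61 → 63.
Putting it together: 243 bins, 63 boxes.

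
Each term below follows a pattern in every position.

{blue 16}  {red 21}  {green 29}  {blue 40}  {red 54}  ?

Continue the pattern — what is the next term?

{green 71}

For the colour, repeats blue → red → green: blue, red, green, blue, red → green.
Second coordinate: differences are 5, 8, 11, … (increasing by 3 each time); 16, 21, 29, 40, 54 → 71.
Combining the parts gives {green 71}.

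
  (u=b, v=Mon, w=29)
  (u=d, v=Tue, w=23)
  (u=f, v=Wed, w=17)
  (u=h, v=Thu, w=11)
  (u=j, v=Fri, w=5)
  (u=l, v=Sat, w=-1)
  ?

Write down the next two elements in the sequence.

U goes b, d, f, h, j, l → n → p (letters move forward 2 places in the alphabet).
V — runs through the weekdays Mon→Sun: Mon, Tue, Wed, Thu, Fri, Sat → Sun → Mon.
For the w, −6 each step: 29, 23, 17, 11, 5, -1 → -7 → -13.
Putting the parts together: (u=n, v=Sun, w=-7) and then (u=p, v=Mon, w=-13).

(u=n, v=Sun, w=-7), (u=p, v=Mon, w=-13)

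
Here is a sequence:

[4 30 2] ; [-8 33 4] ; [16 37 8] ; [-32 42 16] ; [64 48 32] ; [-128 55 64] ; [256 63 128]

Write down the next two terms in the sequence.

[-512 72 256], [1024 82 512]

First coordinate — ×(-2) each step: 4, -8, 16, -32, 64, -128, 256 → -512 → 1024.
Second coordinate: 30, 33, 37, 42, 48, 55, 63 → 72 → 82 (differences are 3, 4, 5, … (increasing by 1 each time)).
Third coordinate — ×2 each step: 2, 4, 8, 16, 32, 64, 128 → 256 → 512.
Putting the parts together: [-512 72 256] and then [1024 82 512].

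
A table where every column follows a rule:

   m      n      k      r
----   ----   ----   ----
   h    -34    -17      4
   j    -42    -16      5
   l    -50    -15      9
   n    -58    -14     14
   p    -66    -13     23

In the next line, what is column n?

Column n: -34, -42, -50, -58, -66 → -74 (−8 each step).

-74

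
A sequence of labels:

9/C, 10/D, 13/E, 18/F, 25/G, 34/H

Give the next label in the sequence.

First component: differences are 1, 3, 5, … (increasing by 2 each time); 9, 10, 13, 18, 25, 34 → 45.
Letter: C, D, E, F, G, H → I (letters move forward 1 place in the alphabet).
Putting it together: 45/I.

45/I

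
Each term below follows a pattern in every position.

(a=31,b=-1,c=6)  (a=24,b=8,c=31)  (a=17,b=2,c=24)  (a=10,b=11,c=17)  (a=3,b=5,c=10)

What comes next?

A: 31, 24, 17, 10, 3 → -4 (−7 each step).
B: -1, 8, 2, 11, 5 → 14 (alternating steps +9, −6, +9, −6, …).
C: 6, 31, 24, 17, 10 → 3 (always the previous value of the a).
So the next term is (a=-4,b=14,c=3).

(a=-4,b=14,c=3)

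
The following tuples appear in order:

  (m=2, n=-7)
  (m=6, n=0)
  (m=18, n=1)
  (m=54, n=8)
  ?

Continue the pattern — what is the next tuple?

(m=162, n=9)

M goes 2, 6, 18, 54 → 162 (×3 each step).
N — alternating steps +7, +1, +7, +1, …: -7, 0, 1, 8 → 9.
Putting it together: (m=162, n=9).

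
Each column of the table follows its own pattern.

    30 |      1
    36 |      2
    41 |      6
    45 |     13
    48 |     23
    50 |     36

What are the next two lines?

First component — differences are 6, 5, 4, … (decreasing by 1 each time): 30, 36, 41, 45, 48, 50 → 51 → 51.
For the second component, differences are 1, 4, 7, … (increasing by 3 each time): 1, 2, 6, 13, 23, 36 → 52 → 71.
Putting the parts together: 51  52 and then 51  71.

51  52; 51  71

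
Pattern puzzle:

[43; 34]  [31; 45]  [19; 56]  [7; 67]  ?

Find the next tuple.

For the first entry, −12 each step: 43, 31, 19, 7 → -5.
Second entry — +11 each step: 34, 45, 56, 67 → 78.
Putting it together: [-5; 78].

[-5; 78]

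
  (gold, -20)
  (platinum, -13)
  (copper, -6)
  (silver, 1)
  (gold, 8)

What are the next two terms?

Metal: gold, platinum, copper, silver, gold → platinum → copper (repeats gold → platinum → copper → silver).
Second coordinate: -20, -13, -6, 1, 8 → 15 → 22 (+7 each step).
Putting the parts together: (platinum, 15) and then (copper, 22).

(platinum, 15), (copper, 22)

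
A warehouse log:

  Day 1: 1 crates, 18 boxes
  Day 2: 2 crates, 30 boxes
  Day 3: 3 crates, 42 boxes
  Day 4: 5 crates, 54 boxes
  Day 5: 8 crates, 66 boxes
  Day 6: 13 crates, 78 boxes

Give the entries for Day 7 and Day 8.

Crates goes 1, 2, 3, 5, 8, 13 → 21 → 34 (each term is the sum of the two before it).
Boxes: 18, 30, 42, 54, 66, 78 → 90 → 102 (+12 each step).
So the next two lines are 21 crates, 90 boxes and 34 crates, 102 boxes.

21 crates, 90 boxes; 34 crates, 102 boxes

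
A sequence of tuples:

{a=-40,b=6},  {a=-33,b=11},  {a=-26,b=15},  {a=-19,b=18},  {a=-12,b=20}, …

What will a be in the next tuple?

-5

A: +7 each step, so -40, -33, -26, -19, -12 → -5.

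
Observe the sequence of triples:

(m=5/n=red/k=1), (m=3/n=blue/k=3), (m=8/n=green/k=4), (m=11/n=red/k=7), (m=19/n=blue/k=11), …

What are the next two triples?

(m=30/n=green/k=18), (m=49/n=red/k=29)

M goes 5, 3, 8, 11, 19 → 30 → 49 (each term is the sum of the two before it).
N — repeats red → blue → green: red, blue, green, red, blue → green → red.
K goes 1, 3, 4, 7, 11 → 18 → 29 (each term is the sum of the two before it).
So the next two triples are (m=30/n=green/k=18) and (m=49/n=red/k=29).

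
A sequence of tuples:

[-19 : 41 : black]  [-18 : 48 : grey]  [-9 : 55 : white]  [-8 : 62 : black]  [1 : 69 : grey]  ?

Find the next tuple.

[2 : 76 : white]

First entry: alternating steps +1, +9, +1, +9, …; -19, -18, -9, -8, 1 → 2.
Second entry: +7 each step; 41, 48, 55, 62, 69 → 76.
For the shade, repeats black → grey → white: black, grey, white, black, grey → white.
Putting it together: [2 : 76 : white].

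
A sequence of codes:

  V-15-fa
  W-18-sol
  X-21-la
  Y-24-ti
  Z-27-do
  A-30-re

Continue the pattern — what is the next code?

Letter: V, W, X, Y, Z, A → B (letters move forward 1 place in the alphabet, wrapping Z→A).
Second component: +3 each step, so 15, 18, 21, 24, 27, 30 → 33.
Note — runs through the solfège scale do→ti: fa, sol, la, ti, do, re → mi.
Putting it together: B-33-mi.

B-33-mi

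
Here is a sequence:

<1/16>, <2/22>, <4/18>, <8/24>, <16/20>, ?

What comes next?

<32/26>

First entry: ×2 each step, so 1, 2, 4, 8, 16 → 32.
Second entry: alternating steps +6, −4, +6, −4, …, so 16, 22, 18, 24, 20 → 26.
Putting it together: <32/26>.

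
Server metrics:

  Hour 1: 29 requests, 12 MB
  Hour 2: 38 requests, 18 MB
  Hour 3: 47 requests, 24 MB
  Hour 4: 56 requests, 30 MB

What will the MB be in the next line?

MB: 12, 18, 24, 30 → 36 (+6 each step).

36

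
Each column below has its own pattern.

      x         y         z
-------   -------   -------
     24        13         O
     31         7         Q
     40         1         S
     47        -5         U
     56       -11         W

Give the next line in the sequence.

For the column x, alternating steps +7, +9, +7, +9, …: 24, 31, 40, 47, 56 → 63.
For the column y, −6 each step: 13, 7, 1, -5, -11 → -17.
Column z — letters move forward 2 places in the alphabet: O, Q, S, U, W → Y.
So the next line is 63  -17  Y.

63  -17  Y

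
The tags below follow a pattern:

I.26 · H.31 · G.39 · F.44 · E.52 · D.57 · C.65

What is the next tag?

B.70

Letter: I, H, G, F, E, D, C → B (letters move back 1 place in the alphabet).
Second component goes 26, 31, 39, 44, 52, 57, 65 → 70 (alternating steps +5, +8, +5, +8, …).
So the next tag is B.70.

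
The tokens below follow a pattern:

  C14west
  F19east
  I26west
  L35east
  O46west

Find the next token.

Letter: letters move forward 3 places in the alphabet; C, F, I, L, O → R.
Second component: differences are 5, 7, 9, … (increasing by 2 each time); 14, 19, 26, 35, 46 → 59.
Direction — alternates west ↔ east: west, east, west, east, west → east.
Combining the parts gives R59east.

R59east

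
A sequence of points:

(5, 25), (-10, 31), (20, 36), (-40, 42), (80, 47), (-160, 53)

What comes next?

(320, 58)

First value: ×(-2) each step, so 5, -10, 20, -40, 80, -160 → 320.
Second value goes 25, 31, 36, 42, 47, 53 → 58 (alternating steps +6, +5, +6, +5, …).
Putting it together: (320, 58).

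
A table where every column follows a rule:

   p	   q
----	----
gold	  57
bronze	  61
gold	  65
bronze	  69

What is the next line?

For the column p, alternates gold ↔ bronze: gold, bronze, gold, bronze → gold.
Column q: 57, 61, 65, 69 → 73 (+4 each step).
Combining the parts gives gold  73.

gold  73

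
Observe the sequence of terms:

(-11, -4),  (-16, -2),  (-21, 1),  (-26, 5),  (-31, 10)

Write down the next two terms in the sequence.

(-36, 16), (-41, 23)

First entry: −5 each step, so -11, -16, -21, -26, -31 → -36 → -41.
Second entry: differences are 2, 3, 4, … (increasing by 1 each time), so -4, -2, 1, 5, 10 → 16 → 23.
Putting the parts together: (-36, 16) and then (-41, 23).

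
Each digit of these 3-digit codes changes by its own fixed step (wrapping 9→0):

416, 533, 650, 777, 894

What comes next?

First digit: +1 each step, mod 10, so 4, 5, 6, 7, 8 → 9.
Second digit goes 1, 3, 5, 7, 9 → 1 (+2 each step, mod 10).
Third digit: 6, 3, 0, 7, 4 → 1 (−3 each step, mod 10).
Combining the parts gives 911.

911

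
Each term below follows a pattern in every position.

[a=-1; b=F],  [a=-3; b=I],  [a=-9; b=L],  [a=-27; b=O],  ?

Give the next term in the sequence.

[a=-81; b=R]

A — ×3 each step: -1, -3, -9, -27 → -81.
B — letters move forward 3 places in the alphabet: F, I, L, O → R.
Putting it together: [a=-81; b=R].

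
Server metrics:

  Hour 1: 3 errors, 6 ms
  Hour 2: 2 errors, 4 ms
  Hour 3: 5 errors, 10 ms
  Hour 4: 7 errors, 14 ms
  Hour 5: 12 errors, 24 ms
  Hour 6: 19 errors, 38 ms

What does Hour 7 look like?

31 errors, 62 ms

Errors: 3, 2, 5, 7, 12, 19 → 31 (each term is the sum of the two before it).
Ms: 6, 4, 10, 14, 24, 38 → 62 (always 2 × the errors).
Putting it together: 31 errors, 62 ms.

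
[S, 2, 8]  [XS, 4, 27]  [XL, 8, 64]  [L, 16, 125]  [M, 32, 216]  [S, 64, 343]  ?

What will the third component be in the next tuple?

512

Third component — perfect cubes: 2³, 3³, 4³, …: 8, 27, 64, 125, 216, 343 → 512.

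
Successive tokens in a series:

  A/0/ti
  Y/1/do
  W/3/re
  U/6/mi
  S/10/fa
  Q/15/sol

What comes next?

For the letter, letters move back 2 places in the alphabet, wrapping A→Z: A, Y, W, U, S, Q → O.
Second component: differences are 1, 2, 3, … (increasing by 1 each time); 0, 1, 3, 6, 10, 15 → 21.
Note: runs through the solfège scale do→ti, so ti, do, re, mi, fa, sol → la.
Putting it together: O/21/la.

O/21/la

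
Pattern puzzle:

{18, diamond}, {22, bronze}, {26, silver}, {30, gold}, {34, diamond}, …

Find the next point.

{38, bronze}

First part: 18, 22, 26, 30, 34 → 38 (+4 each step).
For the rank, repeats diamond → bronze → silver → gold: diamond, bronze, silver, gold, diamond → bronze.
So the next point is {38, bronze}.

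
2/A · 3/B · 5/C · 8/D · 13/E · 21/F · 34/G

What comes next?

First component — each term is the sum of the two before it: 2, 3, 5, 8, 13, 21, 34 → 55.
Letter: letters move forward 1 place in the alphabet; A, B, C, D, E, F, G → H.
Combining the parts gives 55/H.

55/H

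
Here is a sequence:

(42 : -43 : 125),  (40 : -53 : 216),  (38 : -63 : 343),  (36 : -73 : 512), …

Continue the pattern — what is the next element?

For the first value, −2 each step: 42, 40, 38, 36 → 34.
For the second value, −10 each step: -43, -53, -63, -73 → -83.
Third value — perfect cubes: 5³, 6³, 7³, …: 125, 216, 343, 512 → 729.
Combining the parts gives (34 : -83 : 729).

(34 : -83 : 729)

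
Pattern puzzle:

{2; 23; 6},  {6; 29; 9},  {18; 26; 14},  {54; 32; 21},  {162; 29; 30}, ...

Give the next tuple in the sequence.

First slot goes 2, 6, 18, 54, 162 → 486 (×3 each step).
Second slot — alternating steps +6, −3, +6, −3, …: 23, 29, 26, 32, 29 → 35.
Third slot — differences are 3, 5, 7, … (increasing by 2 each time): 6, 9, 14, 21, 30 → 41.
So the next tuple is {486; 35; 41}.

{486; 35; 41}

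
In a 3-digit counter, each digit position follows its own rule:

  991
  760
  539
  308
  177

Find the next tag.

946

First digit — −2 each step, mod 10: 9, 7, 5, 3, 1 → 9.
Second digit goes 9, 6, 3, 0, 7 → 4 (−3 each step, mod 10).
For the third digit, −1 each step, mod 10: 1, 0, 9, 8, 7 → 6.
So the next tag is 946.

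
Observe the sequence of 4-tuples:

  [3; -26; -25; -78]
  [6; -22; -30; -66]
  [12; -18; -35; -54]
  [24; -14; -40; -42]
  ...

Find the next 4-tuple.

[48; -10; -45; -30]

First component: ×2 each step; 3, 6, 12, 24 → 48.
Second component — +4 each step: -26, -22, -18, -14 → -10.
Third component goes -25, -30, -35, -40 → -45 (−5 each step).
For the fourth component, always 3 × the second component: -78, -66, -54, -42 → -30.
Combining the parts gives [48; -10; -45; -30].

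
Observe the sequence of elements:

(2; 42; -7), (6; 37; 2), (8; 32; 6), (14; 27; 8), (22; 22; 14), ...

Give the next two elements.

(36; 17; 22), (58; 12; 36)

First entry: 2, 6, 8, 14, 22 → 36 → 58 (each term is the sum of the two before it).
Second entry — −5 each step: 42, 37, 32, 27, 22 → 17 → 12.
Third entry: -7, 2, 6, 8, 14 → 22 → 36 (always the previous value of the first entry).
So the next two elements are (36; 17; 22) and (58; 12; 36).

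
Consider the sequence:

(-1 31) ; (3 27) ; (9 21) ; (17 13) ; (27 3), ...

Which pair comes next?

(39 -9)

First entry: -1, 3, 9, 17, 27 → 39 (differences are 4, 6, 8, … (increasing by 2 each time)).
Second entry: together with the first entry always sums to 30, so 31, 27, 21, 13, 3 → -9.
So the next pair is (39 -9).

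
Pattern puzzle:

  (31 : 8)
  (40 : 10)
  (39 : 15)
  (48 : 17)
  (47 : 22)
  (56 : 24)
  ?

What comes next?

(55 : 29)

For the first value, alternating steps +9, −1, +9, −1, …: 31, 40, 39, 48, 47, 56 → 55.
Second value — alternating steps +2, +5, +2, +5, …: 8, 10, 15, 17, 22, 24 → 29.
So the next point is (55 : 29).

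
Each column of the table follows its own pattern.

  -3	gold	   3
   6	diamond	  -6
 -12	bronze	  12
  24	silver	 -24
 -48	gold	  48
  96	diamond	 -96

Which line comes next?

For the first component, ×(-2) each step: -3, 6, -12, 24, -48, 96 → -192.
Rank — repeats gold → diamond → bronze → silver: gold, diamond, bronze, silver, gold, diamond → bronze.
For the third component, ×(-2) each step: 3, -6, 12, -24, 48, -96 → 192.
Putting it together: -192  bronze  192.

-192  bronze  192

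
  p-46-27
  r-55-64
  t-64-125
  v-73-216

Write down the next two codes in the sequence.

x-82-343, z-91-512

Letter: letters move forward 2 places in the alphabet, so p, r, t, v → x → z.
Second component: +9 each step; 46, 55, 64, 73 → 82 → 91.
For the third component, perfect cubes: 3³, 4³, 5³, …: 27, 64, 125, 216 → 343 → 512.
Putting the parts together: x-82-343 and then z-91-512.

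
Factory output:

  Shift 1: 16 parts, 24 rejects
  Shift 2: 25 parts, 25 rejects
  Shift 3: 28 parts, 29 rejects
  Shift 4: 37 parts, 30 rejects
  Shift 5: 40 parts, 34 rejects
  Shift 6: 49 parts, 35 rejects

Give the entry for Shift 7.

52 parts, 39 rejects

For the parts, alternating steps +9, +3, +9, +3, …: 16, 25, 28, 37, 40, 49 → 52.
Rejects — alternating steps +1, +4, +1, +4, …: 24, 25, 29, 30, 34, 35 → 39.
So the next row is 52 parts, 39 rejects.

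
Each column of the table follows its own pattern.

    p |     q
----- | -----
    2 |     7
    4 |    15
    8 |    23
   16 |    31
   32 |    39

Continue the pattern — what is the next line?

Column p: ×2 each step; 2, 4, 8, 16, 32 → 64.
Column q: 7, 15, 23, 31, 39 → 47 (+8 each step).
Combining the parts gives 64  47.

64  47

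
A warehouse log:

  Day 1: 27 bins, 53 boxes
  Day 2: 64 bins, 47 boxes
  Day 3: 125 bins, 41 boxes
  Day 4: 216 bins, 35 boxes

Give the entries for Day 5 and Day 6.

Bins: perfect cubes: 3³, 4³, 5³, …, so 27, 64, 125, 216 → 343 → 512.
Boxes goes 53, 47, 41, 35 → 29 → 23 (−6 each step).
Putting the parts together: 343 bins, 29 boxes and then 512 bins, 23 boxes.

343 bins, 29 boxes; 512 bins, 23 boxes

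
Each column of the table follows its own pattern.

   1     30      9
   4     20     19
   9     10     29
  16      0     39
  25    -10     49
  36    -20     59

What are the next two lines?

49  -30  69; 64  -40  79

First component: 1, 4, 9, 16, 25, 36 → 49 → 64 (perfect squares: 1², 2², 3², …).
Second component — −10 each step: 30, 20, 10, 0, -10, -20 → -30 → -40.
Third component: together with the second component always sums to 39; 9, 19, 29, 39, 49, 59 → 69 → 79.
So the next two lines are 49  -30  69 and 64  -40  79.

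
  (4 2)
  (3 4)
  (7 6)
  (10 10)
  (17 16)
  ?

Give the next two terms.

(27 26), (44 42)

First entry — each term is the sum of the two before it: 4, 3, 7, 10, 17 → 27 → 44.
Second entry: each term is the sum of the two before it; 2, 4, 6, 10, 16 → 26 → 42.
So the next two terms are (27 26) and (44 42).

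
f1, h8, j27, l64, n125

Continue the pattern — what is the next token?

Letter: f, h, j, l, n → p (letters move forward 2 places in the alphabet).
Second component goes 1, 8, 27, 64, 125 → 216 (perfect cubes: 1³, 2³, 3³, …).
So the next token is p216.

p216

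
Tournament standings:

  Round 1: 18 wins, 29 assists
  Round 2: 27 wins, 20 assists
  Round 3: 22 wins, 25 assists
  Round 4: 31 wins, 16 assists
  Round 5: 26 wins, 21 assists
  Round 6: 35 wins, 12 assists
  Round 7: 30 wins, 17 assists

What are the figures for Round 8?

39 wins, 8 assists

Wins — alternating steps +9, −5, +9, −5, …: 18, 27, 22, 31, 26, 35, 30 → 39.
Assists — together with the wins always sums to 47: 29, 20, 25, 16, 21, 12, 17 → 8.
Putting it together: 39 wins, 8 assists.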